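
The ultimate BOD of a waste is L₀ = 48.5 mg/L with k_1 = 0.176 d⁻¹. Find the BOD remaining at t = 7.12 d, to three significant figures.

L_t = L₀ e^(−k_1 t) = 48.5 × e^(−0.176×7.12) = 48.5 × 0.2856 = 13.85 mg/L.

L ≈ 13.9 mg/L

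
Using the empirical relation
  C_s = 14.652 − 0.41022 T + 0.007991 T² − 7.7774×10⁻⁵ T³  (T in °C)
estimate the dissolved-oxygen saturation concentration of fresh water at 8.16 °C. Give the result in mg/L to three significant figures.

C_s = 14.652 − 0.41022×8.16 + 0.007991×8.16² − 7.7774×10⁻⁵×8.16³ = 11.79 mg/L.

C_s ≈ 11.8 mg/L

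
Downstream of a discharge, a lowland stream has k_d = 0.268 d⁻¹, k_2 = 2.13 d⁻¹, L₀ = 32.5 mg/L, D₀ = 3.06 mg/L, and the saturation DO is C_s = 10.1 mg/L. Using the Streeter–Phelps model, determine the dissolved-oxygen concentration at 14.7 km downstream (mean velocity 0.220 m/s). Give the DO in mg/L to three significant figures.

Travel time t = x/v = 14.7 km / (0.220 m/s) = 14700 m / 0.220 m/s = 66820 s = 0.7734 d.
k_d L₀/(k_2−k_d) = 0.268×32.5/(2.13−0.268) = 8.710/1.862 = 4.678 mg/L.
e^(−k_d t) = e^(−0.268×0.7734) = 0.8128; e^(−k_2 t) = e^(−2.13×0.7734) = 0.1926.
D = 4.678 × (0.8128 − 0.1926) + 3.06 × 0.1926 = 2.901 + 0.5893 = 3.491 mg/L.
DO = C_s − D = 10.1 − 3.491 = 6.609 mg/L.

DO ≈ 6.61 mg/L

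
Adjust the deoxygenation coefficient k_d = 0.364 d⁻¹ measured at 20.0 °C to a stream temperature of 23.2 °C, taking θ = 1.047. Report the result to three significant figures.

k_d ≈ 0.422 d⁻¹

k_d(T₂) = k_d(T₁) · θ^(T₂−T₁) = 0.364 × 1.047^(23.2−20.0)
= 0.364 × 1.047^3.20 = 0.364 × 1.158 = 0.4216 d⁻¹.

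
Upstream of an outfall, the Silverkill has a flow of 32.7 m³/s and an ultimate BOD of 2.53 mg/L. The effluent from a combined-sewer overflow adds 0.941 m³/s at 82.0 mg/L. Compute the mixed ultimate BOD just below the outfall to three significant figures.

4.75 mg/L

Flow-weighted mixing: C = (Q_r C_r + Q_w C_w)/(Q_r + Q_w)
= (32.7×2.53 + 0.941×82.0)/(32.7 + 0.941) = 159.9/33.64 = 4.753 mg/L.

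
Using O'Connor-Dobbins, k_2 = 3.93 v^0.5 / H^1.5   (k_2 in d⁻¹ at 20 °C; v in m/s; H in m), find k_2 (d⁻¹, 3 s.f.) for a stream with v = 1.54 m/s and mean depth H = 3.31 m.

k_2 = 3.93 × 1.54^0.5 / 3.31^1.5 = 3.93 × 1.241 / 6.022 = 0.8099 d⁻¹.

k_2 ≈ 0.810 d⁻¹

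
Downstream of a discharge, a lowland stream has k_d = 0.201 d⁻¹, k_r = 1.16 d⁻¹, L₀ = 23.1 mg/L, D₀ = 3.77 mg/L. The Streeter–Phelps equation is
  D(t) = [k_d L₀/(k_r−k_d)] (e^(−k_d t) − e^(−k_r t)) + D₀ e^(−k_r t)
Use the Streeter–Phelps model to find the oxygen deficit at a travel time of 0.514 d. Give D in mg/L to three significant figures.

D ≈ 3.78 mg/L

k_d L₀/(k_r−k_d) = 0.201×23.1/(1.16−0.201) = 4.643/0.9590 = 4.842 mg/L.
e^(−k_d t) = e^(−0.201×0.5140) = 0.9018; e^(−k_r t) = e^(−1.16×0.5140) = 0.5509.
D = 4.842 × (0.9018 − 0.5509) + 3.77 × 0.5509 = 1.699 + 2.077 = 3.776 mg/L.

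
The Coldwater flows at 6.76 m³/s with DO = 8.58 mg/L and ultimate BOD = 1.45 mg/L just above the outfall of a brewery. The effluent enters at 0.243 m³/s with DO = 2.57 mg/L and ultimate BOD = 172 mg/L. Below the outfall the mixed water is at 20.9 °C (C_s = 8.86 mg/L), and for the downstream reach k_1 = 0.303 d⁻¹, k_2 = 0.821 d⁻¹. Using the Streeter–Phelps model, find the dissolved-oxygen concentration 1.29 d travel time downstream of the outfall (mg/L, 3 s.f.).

Mixed DO = (6.76×8.58 + 0.243×2.57)/(6.76+0.243) = 58.63/7.003 = 8.371 mg/L.
Mixed L₀ = (6.76×1.45 + 0.243×172)/(7.003) = 51.60/7.003 = 7.368 mg/L.
Initial deficit D₀ = C_s − DO₀ = 8.86 − 8.371 = 0.4885 mg/L.
D(1.29) = [0.303×7.368/(0.821−0.303)](e^(−0.303×1.29) − e^(−0.821×1.29)) + 0.4885 e^(−0.821×1.29)
= 4.310 × (0.6765 − 0.3468) + 0.4885 × 0.3468 = 1.590 mg/L.
DO = 8.86 − 1.590 = 7.270 mg/L.

DO ≈ 7.27 mg/L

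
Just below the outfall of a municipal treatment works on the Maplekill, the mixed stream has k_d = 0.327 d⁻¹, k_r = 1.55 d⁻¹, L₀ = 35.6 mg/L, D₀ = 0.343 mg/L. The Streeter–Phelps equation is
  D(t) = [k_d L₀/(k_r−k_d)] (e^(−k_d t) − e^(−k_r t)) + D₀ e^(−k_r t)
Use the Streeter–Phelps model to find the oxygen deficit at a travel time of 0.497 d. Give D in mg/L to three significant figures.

D ≈ 3.84 mg/L

k_d L₀/(k_r−k_d) = 0.327×35.6/(1.55−0.327) = 11.64/1.223 = 9.519 mg/L.
e^(−k_d t) = e^(−0.327×0.4970) = 0.8500; e^(−k_r t) = e^(−1.55×0.4970) = 0.4629.
D = 9.519 × (0.8500 − 0.4629) + 0.343 × 0.4629 = 3.685 + 0.1588 = 3.844 mg/L.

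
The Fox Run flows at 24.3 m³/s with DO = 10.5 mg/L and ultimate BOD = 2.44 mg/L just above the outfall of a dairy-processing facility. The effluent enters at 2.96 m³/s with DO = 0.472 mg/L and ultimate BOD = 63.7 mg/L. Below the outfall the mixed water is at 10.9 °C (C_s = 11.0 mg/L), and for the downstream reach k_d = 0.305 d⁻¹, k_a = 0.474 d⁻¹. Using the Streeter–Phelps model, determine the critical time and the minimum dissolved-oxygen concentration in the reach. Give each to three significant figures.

Mixed DO = (24.3×10.5 + 2.96×0.472)/(24.3+2.96) = 256.5/27.26 = 9.411 mg/L.
Mixed L₀ = (24.3×2.44 + 2.96×63.7)/(27.26) = 247.8/27.26 = 9.092 mg/L.
Initial deficit D₀ = C_s − DO₀ = 11.0 − 9.411 = 1.589 mg/L.
t_c = (1/0.1690) ln[(0.474/0.305)(1 − 1.589×0.1690/(0.305×9.092))] = 5.917 × ln(1.404) = 2.006 d.
D_c = (0.305/0.474) × 9.092 × e^(−0.305×2.006) = 0.6435 × 9.092 × 0.5423 = 3.173 mg/L.
Minimum DO = 11.0 − 3.173 = 7.827 mg/L.

t_c ≈ 2.01 d; minimum DO ≈ 7.83 mg/L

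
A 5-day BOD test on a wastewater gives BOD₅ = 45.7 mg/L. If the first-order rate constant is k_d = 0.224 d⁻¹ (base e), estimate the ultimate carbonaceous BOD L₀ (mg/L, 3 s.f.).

L₀ ≈ 67.8 mg/L

BOD₅ = L₀(1 − e^(−5k_d)) ⇒ L₀ = BOD₅ / (1 − e^(−5×0.224))
= 45.7 / (1 − 0.3263) = 45.7 / 0.6737 = 67.83 mg/L.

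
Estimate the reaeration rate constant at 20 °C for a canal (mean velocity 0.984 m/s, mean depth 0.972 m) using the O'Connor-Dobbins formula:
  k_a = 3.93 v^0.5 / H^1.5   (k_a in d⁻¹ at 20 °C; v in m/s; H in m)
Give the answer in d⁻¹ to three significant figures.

k_a = 3.93 × 0.984^0.5 / 0.972^1.5 = 3.93 × 0.9920 / 0.9583 = 4.068 d⁻¹.

k_a ≈ 4.07 d⁻¹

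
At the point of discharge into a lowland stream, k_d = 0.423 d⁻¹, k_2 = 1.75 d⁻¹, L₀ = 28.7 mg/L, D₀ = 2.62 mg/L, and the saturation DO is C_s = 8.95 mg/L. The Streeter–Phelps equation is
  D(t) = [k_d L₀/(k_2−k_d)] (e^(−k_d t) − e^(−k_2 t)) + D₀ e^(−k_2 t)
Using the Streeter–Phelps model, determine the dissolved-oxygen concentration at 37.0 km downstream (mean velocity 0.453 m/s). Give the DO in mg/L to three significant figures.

Travel time t = x/v = 37.0 km / (0.453 m/s) = 37000 m / 0.453 m/s = 81680 s = 0.9453 d.
k_d L₀/(k_2−k_d) = 0.423×28.7/(1.75−0.423) = 12.14/1.327 = 9.149 mg/L.
e^(−k_d t) = e^(−0.423×0.9453) = 0.6704; e^(−k_2 t) = e^(−1.75×0.9453) = 0.1912.
D = 9.149 × (0.6704 − 0.1912) + 2.62 × 0.1912 = 4.384 + 0.5010 = 4.885 mg/L.
DO = C_s − D = 8.95 − 4.885 = 4.065 mg/L.

DO ≈ 4.07 mg/L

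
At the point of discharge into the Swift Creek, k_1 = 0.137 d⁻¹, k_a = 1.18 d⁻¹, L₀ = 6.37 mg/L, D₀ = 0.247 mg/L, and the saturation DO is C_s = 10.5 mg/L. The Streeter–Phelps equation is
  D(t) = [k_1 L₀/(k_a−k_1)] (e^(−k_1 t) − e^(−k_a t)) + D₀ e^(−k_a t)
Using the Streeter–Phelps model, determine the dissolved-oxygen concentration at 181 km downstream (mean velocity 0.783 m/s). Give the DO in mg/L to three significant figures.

DO ≈ 9.95 mg/L

Travel time t = x/v = 181 km / (0.783 m/s) = 181000 m / 0.783 m/s = 231200 s = 2.675 d.
k_1 L₀/(k_a−k_1) = 0.137×6.37/(1.18−0.137) = 0.8727/1.043 = 0.8367 mg/L.
e^(−k_1 t) = e^(−0.137×2.675) = 0.6931; e^(−k_a t) = e^(−1.18×2.675) = 0.04255.
D = 0.8367 × (0.6931 − 0.04255) + 0.247 × 0.04255 = 0.5443 + 0.01051 = 0.5549 mg/L.
DO = C_s − D = 10.5 − 0.5549 = 9.945 mg/L.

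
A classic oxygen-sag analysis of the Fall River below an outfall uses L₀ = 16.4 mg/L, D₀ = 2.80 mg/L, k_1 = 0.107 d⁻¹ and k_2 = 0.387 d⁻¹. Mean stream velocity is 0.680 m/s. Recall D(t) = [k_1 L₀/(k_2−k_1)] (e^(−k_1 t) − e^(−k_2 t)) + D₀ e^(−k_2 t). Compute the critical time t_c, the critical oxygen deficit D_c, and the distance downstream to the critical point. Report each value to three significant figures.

t_c ≈ 2.48 d; D_c ≈ 3.48 mg/L; x_c ≈ 146 km

t_c = [1/(k_2−k_1)] ln[(k_2/k_1)(1 − D₀(k_2−k_1)/(k_1 L₀))]
= [1/(0.387−0.107)] ln[(0.387/0.107)(1 − 2.80×0.2800/(0.107×16.4))]
= (1/0.2800) ln[3.617 × 0.5532] = 3.571 × ln(2.001) = 3.571 × 0.6936 = 2.477 d.
D_c = (k_1/k_2) L₀ e^(−k_1 t_c) = (0.107/0.387) × 16.4 × e^(−0.107×2.477) = 0.2765 × 16.4 × 0.7672 = 3.479 mg/L.
x_c = v t_c = 0.680 m/s × 2.477 d × 86400 s/d = 145500 m ≈ 146 km.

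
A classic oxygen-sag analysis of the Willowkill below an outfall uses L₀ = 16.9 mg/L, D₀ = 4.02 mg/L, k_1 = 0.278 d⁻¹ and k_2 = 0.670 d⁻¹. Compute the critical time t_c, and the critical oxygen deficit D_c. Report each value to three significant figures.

With k_2/k_1 = 2.410 and 1 − D₀(k_2−k_1)/(k_1 L₀) = 0.6646,
t_c = ln(2.410 × 0.6646) / (0.670 − 0.278) = ln(1.602) / 0.3920 = 0.4711/0.3920 = 1.202 d.
D_c = (k_1/k_2) L₀ e^(−k_1 t_c) = (0.278/0.670) × 16.9 × e^(−0.278×1.202) = 0.4149 × 16.9 × 0.7160 = 5.021 mg/L.

t_c ≈ 1.20 d; D_c ≈ 5.02 mg/L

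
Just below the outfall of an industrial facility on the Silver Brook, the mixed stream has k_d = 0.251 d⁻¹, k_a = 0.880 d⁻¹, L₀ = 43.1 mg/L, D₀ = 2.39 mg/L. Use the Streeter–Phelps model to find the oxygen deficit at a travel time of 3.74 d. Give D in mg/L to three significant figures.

k_d L₀/(k_a−k_d) = 0.251×43.1/(0.880−0.251) = 10.82/0.6290 = 17.20 mg/L.
e^(−k_d t) = e^(−0.251×3.740) = 0.3911; e^(−k_a t) = e^(−0.880×3.740) = 0.03721.
D = 17.20 × (0.3911 − 0.03721) + 2.39 × 0.03721 = 6.087 + 0.08893 = 6.176 mg/L.

D ≈ 6.18 mg/L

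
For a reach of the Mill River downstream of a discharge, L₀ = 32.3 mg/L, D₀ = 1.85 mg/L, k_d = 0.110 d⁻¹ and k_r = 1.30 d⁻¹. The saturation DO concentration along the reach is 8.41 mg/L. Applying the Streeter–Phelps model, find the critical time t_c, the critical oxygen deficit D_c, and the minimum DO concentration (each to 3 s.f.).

t_c = [1/(k_r−k_d)] ln[(k_r/k_d)(1 − D₀(k_r−k_d)/(k_d L₀))]
= [1/(1.30−0.110)] ln[(1.30/0.110)(1 − 1.85×1.190/(0.110×32.3))]
= (1/1.190) ln[11.82 × 0.3804] = 0.8403 × ln(4.495) = 0.8403 × 1.503 = 1.263 d.
D_c = (k_d/k_r) L₀ e^(−k_d t_c) = (0.110/1.30) × 32.3 × e^(−0.110×1.263) = 0.08462 × 32.3 × 0.8703 = 2.379 mg/L.
Minimum DO = C_s − D_c = 8.41 − 2.379 = 6.031 mg/L.

t_c ≈ 1.26 d; D_c ≈ 2.38 mg/L; min DO ≈ 6.03 mg/L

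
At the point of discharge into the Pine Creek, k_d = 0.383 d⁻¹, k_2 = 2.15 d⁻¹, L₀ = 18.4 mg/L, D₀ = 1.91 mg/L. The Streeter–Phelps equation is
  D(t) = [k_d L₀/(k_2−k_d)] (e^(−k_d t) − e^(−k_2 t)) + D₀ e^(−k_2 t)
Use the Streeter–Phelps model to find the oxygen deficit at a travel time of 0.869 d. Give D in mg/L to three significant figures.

k_d L₀/(k_2−k_d) = 0.383×18.4/(2.15−0.383) = 7.047/1.767 = 3.988 mg/L.
e^(−k_d t) = e^(−0.383×0.8690) = 0.7169; e^(−k_2 t) = e^(−2.15×0.8690) = 0.1544.
D = 3.988 × (0.7169 − 0.1544) + 1.91 × 0.1544 = 2.243 + 0.2949 = 2.538 mg/L.

D ≈ 2.54 mg/L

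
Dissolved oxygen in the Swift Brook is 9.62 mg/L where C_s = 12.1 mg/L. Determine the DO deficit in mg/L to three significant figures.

D = C_s − C = 12.1 − 9.62 = 2.48 mg/L.

D ≈ 2.48 mg/L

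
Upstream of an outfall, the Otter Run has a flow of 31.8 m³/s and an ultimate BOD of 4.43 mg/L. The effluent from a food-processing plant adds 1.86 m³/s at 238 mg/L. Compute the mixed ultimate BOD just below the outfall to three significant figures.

Flow-weighted mixing: C = (Q_r C_r + Q_w C_w)/(Q_r + Q_w)
= (31.8×4.43 + 1.86×238)/(31.8 + 1.86) = 583.6/33.66 = 17.34 mg/L.

17.3 mg/L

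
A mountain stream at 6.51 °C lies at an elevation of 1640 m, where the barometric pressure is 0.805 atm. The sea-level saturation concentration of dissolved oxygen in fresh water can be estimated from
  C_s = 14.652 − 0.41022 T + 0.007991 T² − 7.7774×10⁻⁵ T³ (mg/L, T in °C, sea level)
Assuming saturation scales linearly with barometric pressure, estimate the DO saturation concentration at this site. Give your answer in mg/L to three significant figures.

At sea level: C_s = 14.652 − 0.41022×6.51 + 0.007991×6.51² − 7.7774×10⁻⁵×6.51³ = 12.30 mg/L.
Pressure correction: C_s' = 12.30 × 0.805 = 9.900 mg/L.

C_s ≈ 9.90 mg/L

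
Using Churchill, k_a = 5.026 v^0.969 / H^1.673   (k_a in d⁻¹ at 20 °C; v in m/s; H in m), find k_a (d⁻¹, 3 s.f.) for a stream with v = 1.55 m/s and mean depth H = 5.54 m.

k_a = 5.026 × 1.55^0.969 / 5.54^1.673 = 5.026 × 1.529 / 17.53 = 0.4383 d⁻¹.

k_a ≈ 0.438 d⁻¹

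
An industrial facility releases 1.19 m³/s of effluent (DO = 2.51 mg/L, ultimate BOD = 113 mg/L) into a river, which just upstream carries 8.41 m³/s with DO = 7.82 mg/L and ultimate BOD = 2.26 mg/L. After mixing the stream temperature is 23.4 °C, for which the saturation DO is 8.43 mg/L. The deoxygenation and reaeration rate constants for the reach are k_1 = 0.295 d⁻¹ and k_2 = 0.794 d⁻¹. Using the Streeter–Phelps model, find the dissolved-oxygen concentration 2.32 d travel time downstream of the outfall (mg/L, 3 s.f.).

DO ≈ 4.96 mg/L

Mixed DO = (8.41×7.82 + 1.19×2.51)/(8.41+1.19) = 68.75/9.600 = 7.162 mg/L.
Mixed L₀ = (8.41×2.26 + 1.19×113)/(9.600) = 153.5/9.600 = 15.99 mg/L.
Initial deficit D₀ = C_s − DO₀ = 8.43 − 7.162 = 1.268 mg/L.
D(2.32) = [0.295×15.99/(0.794−0.295)](e^(−0.295×2.32) − e^(−0.794×2.32)) + 1.268 e^(−0.794×2.32)
= 9.451 × (0.5044 − 0.1585) + 1.268 × 0.1585 = 3.470 mg/L.
DO = 8.43 − 3.470 = 4.960 mg/L.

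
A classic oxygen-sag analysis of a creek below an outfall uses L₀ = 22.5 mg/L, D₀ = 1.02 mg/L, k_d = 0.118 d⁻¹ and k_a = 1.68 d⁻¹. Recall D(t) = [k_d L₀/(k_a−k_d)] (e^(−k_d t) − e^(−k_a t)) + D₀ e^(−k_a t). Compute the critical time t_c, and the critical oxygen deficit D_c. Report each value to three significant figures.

With k_a/k_d = 14.24 and 1 − D₀(k_a−k_d)/(k_d L₀) = 0.3999,
t_c = ln(14.24 × 0.3999) / (1.68 − 0.118) = ln(5.694) / 1.562 = 1.739/1.562 = 1.114 d.
D_c = (k_d/k_a) L₀ e^(−k_d t_c) = (0.118/1.68) × 22.5 × e^(−0.118×1.114) = 0.07024 × 22.5 × 0.8769 = 1.386 mg/L.

t_c ≈ 1.11 d; D_c ≈ 1.39 mg/L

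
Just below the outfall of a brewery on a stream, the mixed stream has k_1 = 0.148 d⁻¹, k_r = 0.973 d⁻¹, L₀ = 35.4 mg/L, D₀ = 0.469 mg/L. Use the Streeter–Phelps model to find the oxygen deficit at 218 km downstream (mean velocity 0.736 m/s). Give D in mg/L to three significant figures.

D ≈ 3.61 mg/L

Travel time t = x/v = 218 km / (0.736 m/s) = 218000 m / 0.736 m/s = 296200 s = 3.428 d.
k_1 L₀/(k_r−k_1) = 0.148×35.4/(0.973−0.148) = 5.239/0.8250 = 6.351 mg/L.
e^(−k_1 t) = e^(−0.148×3.428) = 0.6021; e^(−k_r t) = e^(−0.973×3.428) = 0.03559.
D = 6.351 × (0.6021 − 0.03559) + 0.469 × 0.03559 = 3.597 + 0.01669 = 3.614 mg/L.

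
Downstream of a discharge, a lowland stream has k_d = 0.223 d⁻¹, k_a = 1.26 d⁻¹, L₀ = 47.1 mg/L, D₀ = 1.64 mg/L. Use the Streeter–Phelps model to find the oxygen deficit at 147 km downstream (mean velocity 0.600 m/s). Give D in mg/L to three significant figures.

D ≈ 5.14 mg/L

Travel time t = x/v = 147 km / (0.600 m/s) = 147000 m / 0.600 m/s = 245000 s = 2.836 d.
k_d L₀/(k_a−k_d) = 0.223×47.1/(1.26−0.223) = 10.50/1.037 = 10.13 mg/L.
e^(−k_d t) = e^(−0.223×2.836) = 0.5313; e^(−k_a t) = e^(−1.26×2.836) = 0.02807.
D = 10.13 × (0.5313 − 0.02807) + 1.64 × 0.02807 = 5.097 + 0.04604 = 5.143 mg/L.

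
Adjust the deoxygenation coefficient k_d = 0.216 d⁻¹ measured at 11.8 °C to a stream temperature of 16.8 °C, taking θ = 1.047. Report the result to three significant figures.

k_d(T₂) = k_d(T₁) · θ^(T₂−T₁) = 0.216 × 1.047^(16.8−11.8)
= 0.216 × 1.047^5.00 = 0.216 × 1.258 = 0.2718 d⁻¹.

k_d ≈ 0.272 d⁻¹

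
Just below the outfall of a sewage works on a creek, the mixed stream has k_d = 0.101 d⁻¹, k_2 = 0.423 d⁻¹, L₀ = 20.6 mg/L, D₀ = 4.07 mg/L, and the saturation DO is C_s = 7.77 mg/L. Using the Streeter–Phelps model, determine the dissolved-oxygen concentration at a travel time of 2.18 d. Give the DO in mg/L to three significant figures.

DO ≈ 3.54 mg/L

k_d L₀/(k_2−k_d) = 0.101×20.6/(0.423−0.101) = 2.081/0.3220 = 6.461 mg/L.
e^(−k_d t) = e^(−0.101×2.180) = 0.8024; e^(−k_2 t) = e^(−0.423×2.180) = 0.3977.
D = 6.461 × (0.8024 − 0.3977) + 4.07 × 0.3977 = 2.615 + 1.619 = 4.234 mg/L.
DO = C_s − D = 7.77 − 4.234 = 3.536 mg/L.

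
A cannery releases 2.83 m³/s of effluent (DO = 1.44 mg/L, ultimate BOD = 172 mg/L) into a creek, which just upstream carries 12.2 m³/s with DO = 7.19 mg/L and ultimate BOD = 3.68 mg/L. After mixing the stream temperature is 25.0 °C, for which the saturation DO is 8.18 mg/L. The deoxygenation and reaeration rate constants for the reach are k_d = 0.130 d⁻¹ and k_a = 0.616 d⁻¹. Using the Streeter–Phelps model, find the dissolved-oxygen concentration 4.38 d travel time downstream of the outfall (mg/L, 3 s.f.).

DO ≈ 3.32 mg/L

Mixed DO = (12.2×7.19 + 2.83×1.44)/(12.2+2.83) = 91.79/15.03 = 6.107 mg/L.
Mixed L₀ = (12.2×3.68 + 2.83×172)/(15.03) = 531.7/15.03 = 35.37 mg/L.
Initial deficit D₀ = C_s − DO₀ = 8.18 − 6.107 = 2.073 mg/L.
D(4.38) = [0.130×35.37/(0.616−0.130)](e^(−0.130×4.38) − e^(−0.616×4.38)) + 2.073 e^(−0.616×4.38)
= 9.462 × (0.5659 − 0.06733) + 2.073 × 0.06733 = 4.857 mg/L.
DO = 8.18 − 4.857 = 3.323 mg/L.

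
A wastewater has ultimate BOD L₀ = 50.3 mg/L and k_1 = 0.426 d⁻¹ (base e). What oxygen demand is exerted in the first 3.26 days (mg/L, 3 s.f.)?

y ≈ 37.8 mg/L

y_t = L₀(1 − e^(−k_1 t)) = 50.3 × (1 − e^(−0.426×3.26))
= 50.3 × (1 − 0.2494) = 50.3 × 0.7506 = 37.76 mg/L.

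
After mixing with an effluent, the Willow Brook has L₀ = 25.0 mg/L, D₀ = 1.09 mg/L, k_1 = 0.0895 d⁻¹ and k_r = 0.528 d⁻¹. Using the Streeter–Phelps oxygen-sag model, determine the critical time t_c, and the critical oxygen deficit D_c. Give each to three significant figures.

t_c ≈ 3.50 d; D_c ≈ 3.10 mg/L

t_c = [1/(k_r−k_1)] ln[(k_r/k_1)(1 − D₀(k_r−k_1)/(k_1 L₀))]
= [1/(0.528−0.0895)] ln[(0.528/0.0895)(1 − 1.09×0.4385/(0.0895×25.0))]
= (1/0.4385) ln[5.899 × 0.7864] = 2.281 × ln(4.639) = 2.281 × 1.535 = 3.500 d.
D_c = (k_1/k_r) L₀ e^(−k_1 t_c) = (0.0895/0.528) × 25.0 × e^(−0.0895×3.500) = 0.1695 × 25.0 × 0.7311 = 3.098 mg/L.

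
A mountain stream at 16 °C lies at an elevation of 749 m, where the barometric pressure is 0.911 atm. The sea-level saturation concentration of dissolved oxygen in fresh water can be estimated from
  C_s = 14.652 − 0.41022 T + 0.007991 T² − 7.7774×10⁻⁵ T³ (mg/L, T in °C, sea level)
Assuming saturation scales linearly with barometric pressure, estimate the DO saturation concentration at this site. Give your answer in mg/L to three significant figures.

C_s ≈ 8.94 mg/L

At sea level: C_s = 14.652 − 0.41022×16 + 0.007991×16² − 7.7774×10⁻⁵×16³ = 9.816 mg/L.
Pressure correction: C_s' = 9.816 × 0.911 = 8.942 mg/L.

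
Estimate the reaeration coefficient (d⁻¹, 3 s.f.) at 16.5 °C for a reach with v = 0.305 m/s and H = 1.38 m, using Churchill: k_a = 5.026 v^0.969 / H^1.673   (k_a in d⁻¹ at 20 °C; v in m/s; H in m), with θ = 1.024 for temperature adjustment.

k_a ≈ 0.854 d⁻¹

k_a(20) = 5.026 × 0.305^0.969 / 1.38^1.673 = 5.026 × 0.3164 / 1.714 = 0.9279 d⁻¹.
k_a(16.5) = 0.9279 × 1.024^(16.5−20) = 0.9279 × 0.9203 = 0.8540 d⁻¹.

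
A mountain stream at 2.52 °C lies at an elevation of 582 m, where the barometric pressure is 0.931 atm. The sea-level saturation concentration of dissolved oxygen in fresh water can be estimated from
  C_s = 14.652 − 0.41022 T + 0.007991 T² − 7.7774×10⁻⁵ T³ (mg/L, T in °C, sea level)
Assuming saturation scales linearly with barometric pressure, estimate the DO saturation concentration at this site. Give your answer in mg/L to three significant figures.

At sea level: C_s = 14.652 − 0.41022×2.52 + 0.007991×2.52² − 7.7774×10⁻⁵×2.52³ = 13.67 mg/L.
Pressure correction: C_s' = 13.67 × 0.931 = 12.72 mg/L.

C_s ≈ 12.7 mg/L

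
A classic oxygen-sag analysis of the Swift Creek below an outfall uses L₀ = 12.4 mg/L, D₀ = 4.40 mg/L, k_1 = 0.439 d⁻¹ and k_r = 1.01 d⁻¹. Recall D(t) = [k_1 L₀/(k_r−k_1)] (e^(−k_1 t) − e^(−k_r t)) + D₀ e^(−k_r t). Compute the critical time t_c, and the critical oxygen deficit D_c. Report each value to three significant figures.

At the critical point dD/dt = 0, so k_1 L₀ e^(−k_1 t) = k_r D. Substituting D(t) from the Streeter–Phelps equation and solving for t gives
t_c = ln[(k_r/k_1)(1 − D₀(k_r−k_1)/(k_1 L₀))] / (k_r−k_1).
Here k_r−k_1 = 0.5710 d⁻¹ and 1 − D₀(k_r−k_1)/(k_1 L₀) = 1 − 4.40×0.5710/(0.439×12.4) = 0.5385, so
t_c = ln(2.301 × 0.5385) / 0.5710 = 0.2142 / 0.5710 = 0.3751 d.
L(t_c) = L₀ e^(−k_1 t_c) = 12.4 × 0.8482 = 10.52 mg/L, and at the critical point k_r D_c = k_1 L, so D_c = (0.439/1.01) × 10.52 = 4.571 mg/L.

t_c ≈ 0.375 d; D_c ≈ 4.57 mg/L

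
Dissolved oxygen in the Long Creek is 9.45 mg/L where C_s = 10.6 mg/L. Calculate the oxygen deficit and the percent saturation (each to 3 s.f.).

D = C_s − C = 10.6 − 9.45 = 1.15 mg/L.
% saturation = 9.45/10.6 × 100 = 89.2 %.

D ≈ 1.15 mg/L; 89.2 % saturation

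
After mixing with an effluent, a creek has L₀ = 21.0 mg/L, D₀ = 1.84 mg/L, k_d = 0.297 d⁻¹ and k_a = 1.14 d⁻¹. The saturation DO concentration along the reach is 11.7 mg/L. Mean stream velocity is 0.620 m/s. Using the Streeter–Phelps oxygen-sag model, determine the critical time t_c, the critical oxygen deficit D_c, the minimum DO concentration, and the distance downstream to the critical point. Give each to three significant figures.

With k_a/k_d = 3.838 and 1 − D₀(k_a−k_d)/(k_d L₀) = 0.7513,
t_c = ln(3.838 × 0.7513) / (1.14 − 0.297) = ln(2.884) / 0.8430 = 1.059/0.8430 = 1.256 d.
L(t_c) = L₀ e^(−k_d t_c) = 21.0 × 0.6886 = 14.46 mg/L, and at the critical point k_a D_c = k_d L, so D_c = (0.297/1.14) × 14.46 = 3.767 mg/L.
Minimum DO = C_s − D_c = 11.7 − 3.767 = 7.933 mg/L.
x_c = v t_c = 0.620 m/s × 1.256 d × 86400 s/d = 67300 m ≈ 67.3 km.

t_c ≈ 1.26 d; D_c ≈ 3.77 mg/L; min DO ≈ 7.93 mg/L; x_c ≈ 67.3 km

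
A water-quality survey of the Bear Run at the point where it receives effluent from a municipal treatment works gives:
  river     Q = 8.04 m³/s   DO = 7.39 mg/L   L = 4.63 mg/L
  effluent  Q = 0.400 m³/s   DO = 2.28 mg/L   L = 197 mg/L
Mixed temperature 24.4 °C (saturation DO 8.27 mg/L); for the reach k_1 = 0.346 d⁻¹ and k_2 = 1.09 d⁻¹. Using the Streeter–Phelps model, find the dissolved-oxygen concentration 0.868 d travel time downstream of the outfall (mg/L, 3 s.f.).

DO ≈ 5.58 mg/L

Mixed DO = (8.04×7.39 + 0.400×2.28)/(8.04+0.400) = 60.33/8.440 = 7.148 mg/L.
Mixed L₀ = (8.04×4.63 + 0.400×197)/(8.440) = 116.0/8.440 = 13.75 mg/L.
Initial deficit D₀ = C_s − DO₀ = 8.27 − 7.148 = 1.122 mg/L.
D(0.868) = [0.346×13.75/(1.09−0.346)](e^(−0.346×0.868) − e^(−1.09×0.868)) + 1.122 e^(−1.09×0.868)
= 6.393 × (0.7406 − 0.3882) + 1.122 × 0.3882 = 2.688 mg/L.
DO = 8.27 − 2.688 = 5.582 mg/L.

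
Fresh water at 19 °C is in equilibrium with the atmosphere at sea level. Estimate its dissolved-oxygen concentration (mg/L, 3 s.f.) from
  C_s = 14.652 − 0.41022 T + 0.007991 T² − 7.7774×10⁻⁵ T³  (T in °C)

C_s ≈ 9.21 mg/L

C_s = 14.652 − 0.41022×19 + 0.007991×19² − 7.7774×10⁻⁵×19³ = 9.209 mg/L.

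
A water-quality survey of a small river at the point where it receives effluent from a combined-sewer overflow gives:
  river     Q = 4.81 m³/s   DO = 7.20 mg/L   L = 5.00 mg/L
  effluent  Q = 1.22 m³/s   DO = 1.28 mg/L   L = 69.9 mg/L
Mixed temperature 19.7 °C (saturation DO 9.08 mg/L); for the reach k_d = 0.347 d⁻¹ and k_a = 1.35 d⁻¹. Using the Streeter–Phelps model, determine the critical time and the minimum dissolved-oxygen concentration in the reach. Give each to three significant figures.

Mixed DO = (4.81×7.20 + 1.22×1.28)/(4.81+1.22) = 36.19/6.030 = 6.002 mg/L.
Mixed L₀ = (4.81×5.00 + 1.22×69.9)/(6.030) = 109.3/6.030 = 18.13 mg/L.
Initial deficit D₀ = C_s − DO₀ = 9.08 − 6.002 = 3.078 mg/L.
t_c = (1/1.003) ln[(1.35/0.347)(1 − 3.078×1.003/(0.347×18.13))] = 0.9970 × ln(1.982) = 0.6818 d.
D_c = (0.347/1.35) × 18.13 × e^(−0.347×0.6818) = 0.2570 × 18.13 × 0.7893 = 3.678 mg/L.
Minimum DO = 9.08 − 3.678 = 5.402 mg/L.

t_c ≈ 0.682 d; minimum DO ≈ 5.40 mg/L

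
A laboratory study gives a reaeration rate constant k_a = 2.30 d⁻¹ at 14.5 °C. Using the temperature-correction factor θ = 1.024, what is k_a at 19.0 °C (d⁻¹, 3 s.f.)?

k_a(T₂) = k_a(T₁) · θ^(T₂−T₁) = 2.30 × 1.024^(19.0−14.5)
= 2.30 × 1.024^4.50 = 2.30 × 1.113 = 2.559 d⁻¹.

k_a ≈ 2.56 d⁻¹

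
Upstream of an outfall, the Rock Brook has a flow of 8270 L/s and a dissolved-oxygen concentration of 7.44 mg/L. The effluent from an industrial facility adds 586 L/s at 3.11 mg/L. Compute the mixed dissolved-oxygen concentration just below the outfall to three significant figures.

7.15 mg/L

Flow-weighted mixing: C = (Q_r C_r + Q_w C_w)/(Q_r + Q_w)
= (8270×7.44 + 586×3.11)/(8270 + 586) = 63350/8856 = 7.153 mg/L.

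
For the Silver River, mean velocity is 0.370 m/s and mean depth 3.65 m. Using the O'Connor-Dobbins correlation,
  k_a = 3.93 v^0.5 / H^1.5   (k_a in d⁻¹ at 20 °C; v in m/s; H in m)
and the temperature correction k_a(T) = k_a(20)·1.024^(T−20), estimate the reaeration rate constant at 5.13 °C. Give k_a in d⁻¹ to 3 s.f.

k_a(20) = 3.93 × 0.370^0.5 / 3.65^1.5 = 3.93 × 0.6083 / 6.973 = 0.3428 d⁻¹.
k_a(5.13) = 0.3428 × 1.024^(5.13−20) = 0.3428 × 0.7028 = 0.2409 d⁻¹.

k_a ≈ 0.241 d⁻¹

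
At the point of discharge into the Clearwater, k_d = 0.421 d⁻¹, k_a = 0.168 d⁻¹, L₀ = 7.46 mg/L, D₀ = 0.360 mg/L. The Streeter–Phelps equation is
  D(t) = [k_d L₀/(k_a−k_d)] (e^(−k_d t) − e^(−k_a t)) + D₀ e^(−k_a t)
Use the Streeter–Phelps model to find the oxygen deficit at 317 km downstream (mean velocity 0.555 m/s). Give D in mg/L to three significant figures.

Travel time t = x/v = 317 km / (0.555 m/s) = 317000 m / 0.555 m/s = 571200 s = 6.611 d.
k_d L₀/(k_a−k_d) = 0.421×7.46/(0.168−0.421) = 3.141/-0.2530 = -12.41 mg/L.
e^(−k_d t) = e^(−0.421×6.611) = 0.06184; e^(−k_a t) = e^(−0.168×6.611) = 0.3294.
D = -12.41 × (0.06184 − 0.3294) + 0.360 × 0.3294 = 3.321 + 0.1186 = 3.439 mg/L.

D ≈ 3.44 mg/L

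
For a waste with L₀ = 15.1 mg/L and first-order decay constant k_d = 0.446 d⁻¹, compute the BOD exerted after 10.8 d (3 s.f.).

y_t = L₀(1 − e^(−k_d t)) = 15.1 × (1 − e^(−0.446×10.8))
= 15.1 × (1 − 0.008093) = 15.1 × 0.9919 = 14.98 mg/L.

y ≈ 15.0 mg/L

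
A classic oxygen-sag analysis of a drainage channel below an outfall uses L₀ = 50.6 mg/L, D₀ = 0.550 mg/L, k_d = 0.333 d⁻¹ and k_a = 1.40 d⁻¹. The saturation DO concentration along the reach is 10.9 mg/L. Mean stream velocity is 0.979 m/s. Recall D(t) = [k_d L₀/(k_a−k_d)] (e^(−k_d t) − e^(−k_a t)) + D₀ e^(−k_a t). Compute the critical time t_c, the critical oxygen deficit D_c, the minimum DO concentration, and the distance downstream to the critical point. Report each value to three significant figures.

t_c ≈ 1.31 d; D_c ≈ 7.77 mg/L; min DO ≈ 3.13 mg/L; x_c ≈ 111 km

t_c = [1/(k_a−k_d)] ln[(k_a/k_d)(1 − D₀(k_a−k_d)/(k_d L₀))]
= [1/(1.40−0.333)] ln[(1.40/0.333)(1 − 0.550×1.067/(0.333×50.6))]
= (1/1.067) ln[4.204 × 0.9652] = 0.9372 × ln(4.058) = 0.9372 × 1.401 = 1.313 d.
L(t_c) = L₀ e^(−k_d t_c) = 50.6 × 0.6459 = 32.68 mg/L, and at the critical point k_a D_c = k_d L, so D_c = (0.333/1.40) × 32.68 = 7.774 mg/L.
Minimum DO = C_s − D_c = 10.9 − 7.774 = 3.126 mg/L.
x_c = v t_c = 0.979 m/s × 1.313 d × 86400 s/d = 111000 m ≈ 111 km.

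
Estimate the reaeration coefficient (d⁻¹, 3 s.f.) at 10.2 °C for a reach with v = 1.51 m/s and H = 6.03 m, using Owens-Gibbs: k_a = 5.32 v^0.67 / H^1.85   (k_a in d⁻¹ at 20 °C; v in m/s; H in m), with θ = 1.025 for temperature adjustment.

k_a ≈ 0.198 d⁻¹

k_a(20) = 5.32 × 1.51^0.67 / 6.03^1.85 = 5.32 × 1.318 / 27.77 = 0.2525 d⁻¹.
k_a(10.2) = 0.2525 × 1.025^(10.2−20) = 0.2525 × 0.7851 = 0.1982 d⁻¹.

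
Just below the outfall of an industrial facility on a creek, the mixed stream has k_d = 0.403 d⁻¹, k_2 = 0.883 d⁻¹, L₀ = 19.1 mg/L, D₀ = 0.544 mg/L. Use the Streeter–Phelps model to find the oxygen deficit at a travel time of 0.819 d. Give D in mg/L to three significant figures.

k_d L₀/(k_2−k_d) = 0.403×19.1/(0.883−0.403) = 7.697/0.4800 = 16.04 mg/L.
e^(−k_d t) = e^(−0.403×0.8190) = 0.7189; e^(−k_2 t) = e^(−0.883×0.8190) = 0.4852.
D = 16.04 × (0.7189 − 0.4852) + 0.544 × 0.4852 = 3.747 + 0.2640 = 4.011 mg/L.

D ≈ 4.01 mg/L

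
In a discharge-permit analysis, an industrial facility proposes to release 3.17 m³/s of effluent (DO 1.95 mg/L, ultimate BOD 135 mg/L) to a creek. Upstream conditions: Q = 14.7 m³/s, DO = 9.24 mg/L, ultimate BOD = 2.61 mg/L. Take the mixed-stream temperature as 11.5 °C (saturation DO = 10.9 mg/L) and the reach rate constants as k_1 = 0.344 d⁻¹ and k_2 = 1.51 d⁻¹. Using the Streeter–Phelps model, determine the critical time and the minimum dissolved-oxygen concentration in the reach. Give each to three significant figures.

t_c ≈ 0.854 d; minimum DO ≈ 6.47 mg/L

Mixed DO = (14.7×9.24 + 3.17×1.95)/(14.7+3.17) = 142.0/17.87 = 7.947 mg/L.
Mixed L₀ = (14.7×2.61 + 3.17×135)/(17.87) = 466.3/17.87 = 26.09 mg/L.
Initial deficit D₀ = C_s − DO₀ = 10.9 − 7.947 = 2.953 mg/L.
t_c = (1/1.166) ln[(1.51/0.344)(1 − 2.953×1.166/(0.344×26.09))] = 0.8576 × ln(2.706) = 0.8537 d.
D_c = (0.344/1.51) × 26.09 × e^(−0.344×0.8537) = 0.2278 × 26.09 × 0.7455 = 4.432 mg/L.
Minimum DO = 10.9 − 4.432 = 6.468 mg/L.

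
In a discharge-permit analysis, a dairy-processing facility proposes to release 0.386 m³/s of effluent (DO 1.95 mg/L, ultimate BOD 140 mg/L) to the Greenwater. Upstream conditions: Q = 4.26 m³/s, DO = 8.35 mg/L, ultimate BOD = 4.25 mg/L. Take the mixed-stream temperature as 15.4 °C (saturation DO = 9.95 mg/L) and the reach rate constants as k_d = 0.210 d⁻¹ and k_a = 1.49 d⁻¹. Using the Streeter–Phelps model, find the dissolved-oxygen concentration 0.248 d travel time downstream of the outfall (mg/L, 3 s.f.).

DO ≈ 7.82 mg/L

Mixed DO = (4.26×8.35 + 0.386×1.95)/(4.26+0.386) = 36.32/4.646 = 7.818 mg/L.
Mixed L₀ = (4.26×4.25 + 0.386×140)/(4.646) = 72.14/4.646 = 15.53 mg/L.
Initial deficit D₀ = C_s − DO₀ = 9.95 − 7.818 = 2.132 mg/L.
D(0.248) = [0.210×15.53/(1.49−0.210)](e^(−0.210×0.248) − e^(−1.49×0.248)) + 2.132 e^(−1.49×0.248)
= 2.548 × (0.9493 − 0.6911) + 2.132 × 0.6911 = 2.131 mg/L.
DO = 9.95 − 2.131 = 7.819 mg/L.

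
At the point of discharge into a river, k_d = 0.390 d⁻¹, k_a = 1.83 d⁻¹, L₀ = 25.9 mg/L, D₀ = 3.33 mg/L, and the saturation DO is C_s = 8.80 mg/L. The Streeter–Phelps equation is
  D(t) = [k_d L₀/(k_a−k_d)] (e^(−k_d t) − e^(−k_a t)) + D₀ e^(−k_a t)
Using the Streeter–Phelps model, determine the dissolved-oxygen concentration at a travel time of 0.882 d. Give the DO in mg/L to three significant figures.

k_d L₀/(k_a−k_d) = 0.390×25.9/(1.83−0.390) = 10.10/1.440 = 7.015 mg/L.
e^(−k_d t) = e^(−0.390×0.8820) = 0.7089; e^(−k_a t) = e^(−1.83×0.8820) = 0.1991.
D = 7.015 × (0.7089 − 0.1991) + 3.33 × 0.1991 = 3.576 + 0.6629 = 4.239 mg/L.
DO = C_s − D = 8.80 − 4.239 = 4.561 mg/L.

DO ≈ 4.56 mg/L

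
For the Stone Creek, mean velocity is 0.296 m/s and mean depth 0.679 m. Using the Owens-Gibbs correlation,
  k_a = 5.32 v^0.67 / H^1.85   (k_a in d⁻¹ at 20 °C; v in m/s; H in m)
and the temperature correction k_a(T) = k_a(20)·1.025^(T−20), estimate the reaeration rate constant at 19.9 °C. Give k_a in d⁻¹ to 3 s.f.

k_a ≈ 4.80 d⁻¹

k_a(20) = 5.32 × 0.296^0.67 / 0.679^1.85 = 5.32 × 0.4423 / 0.4886 = 4.816 d⁻¹.
k_a(19.9) = 4.816 × 1.025^(19.9−20) = 4.816 × 0.9975 = 4.804 d⁻¹.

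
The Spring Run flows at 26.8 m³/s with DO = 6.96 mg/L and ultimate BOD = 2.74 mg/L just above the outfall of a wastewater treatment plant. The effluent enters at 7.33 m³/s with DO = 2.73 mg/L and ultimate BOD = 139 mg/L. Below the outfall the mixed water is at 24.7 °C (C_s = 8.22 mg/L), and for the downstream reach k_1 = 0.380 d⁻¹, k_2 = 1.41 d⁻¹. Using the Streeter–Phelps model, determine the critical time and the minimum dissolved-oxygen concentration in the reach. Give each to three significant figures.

t_c ≈ 1.08 d; minimum DO ≈ 2.49 mg/L

Mixed DO = (26.8×6.96 + 7.33×2.73)/(26.8+7.33) = 206.5/34.13 = 6.052 mg/L.
Mixed L₀ = (26.8×2.74 + 7.33×139)/(34.13) = 1092/34.13 = 32.00 mg/L.
Initial deficit D₀ = C_s − DO₀ = 8.22 − 6.052 = 2.168 mg/L.
t_c = (1/1.030) ln[(1.41/0.380)(1 − 2.168×1.030/(0.380×32.00))] = 0.9709 × ln(3.029) = 1.076 d.
D_c = (0.380/1.41) × 32.00 × e^(−0.380×1.076) = 0.2695 × 32.00 × 0.6644 = 5.731 mg/L.
Minimum DO = 8.22 − 5.731 = 2.489 mg/L.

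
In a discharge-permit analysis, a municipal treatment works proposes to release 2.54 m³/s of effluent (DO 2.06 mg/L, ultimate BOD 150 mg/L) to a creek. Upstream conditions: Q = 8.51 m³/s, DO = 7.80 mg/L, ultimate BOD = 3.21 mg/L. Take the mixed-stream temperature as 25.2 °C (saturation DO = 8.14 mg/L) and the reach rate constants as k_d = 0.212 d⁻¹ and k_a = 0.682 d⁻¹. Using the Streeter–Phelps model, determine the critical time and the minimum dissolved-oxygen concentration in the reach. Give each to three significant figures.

Mixed DO = (8.51×7.80 + 2.54×2.06)/(8.51+2.54) = 71.61/11.05 = 6.481 mg/L.
Mixed L₀ = (8.51×3.21 + 2.54×150)/(11.05) = 408.3/11.05 = 36.95 mg/L.
Initial deficit D₀ = C_s − DO₀ = 8.14 − 6.481 = 1.659 mg/L.
t_c = (1/0.4700) ln[(0.682/0.212)(1 − 1.659×0.4700/(0.212×36.95))] = 2.128 × ln(2.897) = 2.263 d.
D_c = (0.212/0.682) × 36.95 × e^(−0.212×2.263) = 0.3109 × 36.95 × 0.6189 = 7.109 mg/L.
Minimum DO = 8.14 − 7.109 = 1.031 mg/L.

t_c ≈ 2.26 d; minimum DO ≈ 1.03 mg/L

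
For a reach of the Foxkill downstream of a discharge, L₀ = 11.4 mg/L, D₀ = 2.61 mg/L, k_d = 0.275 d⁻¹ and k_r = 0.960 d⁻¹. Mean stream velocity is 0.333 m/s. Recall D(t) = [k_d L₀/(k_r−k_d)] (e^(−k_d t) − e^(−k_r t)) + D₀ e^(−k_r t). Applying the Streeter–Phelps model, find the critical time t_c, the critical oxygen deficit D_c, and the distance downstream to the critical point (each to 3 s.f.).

t_c ≈ 0.592 d; D_c ≈ 2.77 mg/L; x_c ≈ 17.0 km

With k_r/k_d = 3.491 and 1 − D₀(k_r−k_d)/(k_d L₀) = 0.4297,
t_c = ln(3.491 × 0.4297) / (0.960 − 0.275) = ln(1.500) / 0.6850 = 0.4055/0.6850 = 0.5920 d.
L(t_c) = L₀ e^(−k_d t_c) = 11.4 × 0.8498 = 9.687 mg/L, and at the critical point k_r D_c = k_d L, so D_c = (0.275/0.960) × 9.687 = 2.775 mg/L.
x_c = v t_c = 0.333 m/s × 0.5920 d × 86400 s/d = 17030 m ≈ 17.0 km.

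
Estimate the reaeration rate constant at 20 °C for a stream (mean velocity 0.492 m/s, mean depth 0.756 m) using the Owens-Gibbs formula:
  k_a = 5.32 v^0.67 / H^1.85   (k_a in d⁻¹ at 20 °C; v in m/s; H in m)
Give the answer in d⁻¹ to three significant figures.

k_a = 5.32 × 0.492^0.67 / 0.756^1.85 = 5.32 × 0.6218 / 0.5960 = 5.550 d⁻¹.

k_a ≈ 5.55 d⁻¹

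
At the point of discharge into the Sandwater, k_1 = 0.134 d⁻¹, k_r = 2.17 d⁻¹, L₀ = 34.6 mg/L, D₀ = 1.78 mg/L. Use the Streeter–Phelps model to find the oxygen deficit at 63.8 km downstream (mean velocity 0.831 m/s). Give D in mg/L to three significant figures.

Travel time t = x/v = 63.8 km / (0.831 m/s) = 63800 m / 0.831 m/s = 76770 s = 0.8886 d.
k_1 L₀/(k_r−k_1) = 0.134×34.6/(2.17−0.134) = 4.636/2.036 = 2.277 mg/L.
e^(−k_1 t) = e^(−0.134×0.8886) = 0.8877; e^(−k_r t) = e^(−2.17×0.8886) = 0.1454.
D = 2.277 × (0.8877 − 0.1454) + 1.78 × 0.1454 = 1.690 + 0.2588 = 1.949 mg/L.

D ≈ 1.95 mg/L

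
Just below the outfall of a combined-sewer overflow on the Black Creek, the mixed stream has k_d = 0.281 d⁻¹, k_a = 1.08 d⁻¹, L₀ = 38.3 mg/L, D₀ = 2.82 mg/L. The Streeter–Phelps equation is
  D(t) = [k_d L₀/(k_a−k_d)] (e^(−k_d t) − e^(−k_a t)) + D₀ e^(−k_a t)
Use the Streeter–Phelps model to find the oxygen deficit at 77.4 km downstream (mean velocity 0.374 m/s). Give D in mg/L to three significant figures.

Travel time t = x/v = 77.4 km / (0.374 m/s) = 77400 m / 0.374 m/s = 207000 s = 2.395 d.
k_d L₀/(k_a−k_d) = 0.281×38.3/(1.08−0.281) = 10.76/0.7990 = 13.47 mg/L.
e^(−k_d t) = e^(−0.281×2.395) = 0.5101; e^(−k_a t) = e^(−1.08×2.395) = 0.07525.
D = 13.47 × (0.5101 − 0.07525) + 2.82 × 0.07525 = 5.858 + 0.2122 = 6.070 mg/L.

D ≈ 6.07 mg/L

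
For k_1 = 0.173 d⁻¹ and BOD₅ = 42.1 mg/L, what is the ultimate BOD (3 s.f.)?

L₀ ≈ 72.7 mg/L

BOD₅ = L₀(1 − e^(−5k_1)) ⇒ L₀ = BOD₅ / (1 − e^(−5×0.173))
= 42.1 / (1 − 0.4211) = 42.1 / 0.5789 = 72.72 mg/L.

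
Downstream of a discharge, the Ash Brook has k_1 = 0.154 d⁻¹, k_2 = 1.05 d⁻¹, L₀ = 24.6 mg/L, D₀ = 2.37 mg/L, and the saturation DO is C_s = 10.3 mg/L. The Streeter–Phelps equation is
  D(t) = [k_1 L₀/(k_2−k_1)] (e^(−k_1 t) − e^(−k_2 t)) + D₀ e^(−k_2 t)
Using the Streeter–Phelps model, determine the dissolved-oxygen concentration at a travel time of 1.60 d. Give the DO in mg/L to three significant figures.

DO ≈ 7.34 mg/L

k_1 L₀/(k_2−k_1) = 0.154×24.6/(1.05−0.154) = 3.788/0.8960 = 4.228 mg/L.
e^(−k_1 t) = e^(−0.154×1.600) = 0.7816; e^(−k_2 t) = e^(−1.05×1.600) = 0.1864.
D = 4.228 × (0.7816 − 0.1864) + 2.37 × 0.1864 = 2.517 + 0.4417 = 2.958 mg/L.
DO = C_s − D = 10.3 − 2.958 = 7.342 mg/L.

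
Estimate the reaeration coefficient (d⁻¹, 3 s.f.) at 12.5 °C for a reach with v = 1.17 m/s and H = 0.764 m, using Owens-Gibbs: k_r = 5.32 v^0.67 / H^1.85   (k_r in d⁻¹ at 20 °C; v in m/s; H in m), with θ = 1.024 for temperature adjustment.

k_r(20) = 5.32 × 1.17^0.67 / 0.764^1.85 = 5.32 × 1.111 / 0.6077 = 9.725 d⁻¹.
k_r(12.5) = 9.725 × 1.024^(12.5−20) = 9.725 × 0.8370 = 8.140 d⁻¹.

k_r ≈ 8.14 d⁻¹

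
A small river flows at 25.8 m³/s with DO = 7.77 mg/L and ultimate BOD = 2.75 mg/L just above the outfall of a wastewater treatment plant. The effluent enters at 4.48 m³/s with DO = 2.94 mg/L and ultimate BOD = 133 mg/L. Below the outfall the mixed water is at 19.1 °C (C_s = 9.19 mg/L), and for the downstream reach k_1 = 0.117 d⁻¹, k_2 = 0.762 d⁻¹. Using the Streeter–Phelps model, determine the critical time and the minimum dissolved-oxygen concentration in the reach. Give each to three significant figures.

t_c ≈ 1.72 d; minimum DO ≈ 6.43 mg/L

Mixed DO = (25.8×7.77 + 4.48×2.94)/(25.8+4.48) = 213.6/30.28 = 7.055 mg/L.
Mixed L₀ = (25.8×2.75 + 4.48×133)/(30.28) = 666.8/30.28 = 22.02 mg/L.
Initial deficit D₀ = C_s − DO₀ = 9.19 − 7.055 = 2.135 mg/L.
t_c = (1/0.6450) ln[(0.762/0.117)(1 − 2.135×0.6450/(0.117×22.02))] = 1.550 × ln(3.032) = 1.720 d.
D_c = (0.117/0.762) × 22.02 × e^(−0.117×1.720) = 0.1535 × 22.02 × 0.8177 = 2.765 mg/L.
Minimum DO = 9.19 − 2.765 = 6.425 mg/L.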